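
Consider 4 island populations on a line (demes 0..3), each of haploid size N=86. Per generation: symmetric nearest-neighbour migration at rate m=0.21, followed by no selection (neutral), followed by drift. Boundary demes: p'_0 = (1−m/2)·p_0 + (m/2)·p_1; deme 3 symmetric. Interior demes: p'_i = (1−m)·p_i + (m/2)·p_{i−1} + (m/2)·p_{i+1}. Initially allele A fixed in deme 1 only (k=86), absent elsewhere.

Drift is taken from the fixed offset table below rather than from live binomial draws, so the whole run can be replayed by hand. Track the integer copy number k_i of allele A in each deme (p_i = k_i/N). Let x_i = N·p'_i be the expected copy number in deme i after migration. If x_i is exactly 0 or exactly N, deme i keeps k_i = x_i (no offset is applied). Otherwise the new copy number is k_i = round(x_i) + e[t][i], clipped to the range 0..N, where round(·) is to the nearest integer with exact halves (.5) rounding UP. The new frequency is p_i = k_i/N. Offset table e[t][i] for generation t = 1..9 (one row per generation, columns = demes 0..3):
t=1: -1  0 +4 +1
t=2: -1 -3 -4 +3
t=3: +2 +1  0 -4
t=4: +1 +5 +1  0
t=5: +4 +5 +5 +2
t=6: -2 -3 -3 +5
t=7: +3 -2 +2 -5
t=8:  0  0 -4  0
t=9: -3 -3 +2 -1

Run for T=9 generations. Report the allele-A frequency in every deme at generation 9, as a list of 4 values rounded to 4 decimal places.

[0.3488, 0.3256, 0.2558, 0.1395]

t=0: k=[0 86 0 0]
t=1: x=[9.0300 67.9400 9.0300 0.0000] k=[8 68 13 0]
t=2: x=[14.3000 55.9250 17.4100 1.3650] k=[13 53 13 4]
t=3: x=[17.2000 44.6000 16.2550 4.9450] k=[19 46 16 1]
t=4: x=[21.8350 40.0150 17.5750 2.5750] k=[23 45 19 3]
t=5: x=[25.3100 39.9600 20.0500 4.6800] k=[29 45 25 7]
t=6: x=[30.6800 41.2200 25.2100 8.8900] k=[29 38 22 14]
t=7: x=[29.9450 35.3750 22.8400 14.8400] k=[33 33 25 10]
t=8: x=[33.0000 32.1600 24.2650 11.5750] k=[33 32 20 12]
t=9: x=[32.8950 30.8450 20.4200 12.8400] k=[30 28 22 12]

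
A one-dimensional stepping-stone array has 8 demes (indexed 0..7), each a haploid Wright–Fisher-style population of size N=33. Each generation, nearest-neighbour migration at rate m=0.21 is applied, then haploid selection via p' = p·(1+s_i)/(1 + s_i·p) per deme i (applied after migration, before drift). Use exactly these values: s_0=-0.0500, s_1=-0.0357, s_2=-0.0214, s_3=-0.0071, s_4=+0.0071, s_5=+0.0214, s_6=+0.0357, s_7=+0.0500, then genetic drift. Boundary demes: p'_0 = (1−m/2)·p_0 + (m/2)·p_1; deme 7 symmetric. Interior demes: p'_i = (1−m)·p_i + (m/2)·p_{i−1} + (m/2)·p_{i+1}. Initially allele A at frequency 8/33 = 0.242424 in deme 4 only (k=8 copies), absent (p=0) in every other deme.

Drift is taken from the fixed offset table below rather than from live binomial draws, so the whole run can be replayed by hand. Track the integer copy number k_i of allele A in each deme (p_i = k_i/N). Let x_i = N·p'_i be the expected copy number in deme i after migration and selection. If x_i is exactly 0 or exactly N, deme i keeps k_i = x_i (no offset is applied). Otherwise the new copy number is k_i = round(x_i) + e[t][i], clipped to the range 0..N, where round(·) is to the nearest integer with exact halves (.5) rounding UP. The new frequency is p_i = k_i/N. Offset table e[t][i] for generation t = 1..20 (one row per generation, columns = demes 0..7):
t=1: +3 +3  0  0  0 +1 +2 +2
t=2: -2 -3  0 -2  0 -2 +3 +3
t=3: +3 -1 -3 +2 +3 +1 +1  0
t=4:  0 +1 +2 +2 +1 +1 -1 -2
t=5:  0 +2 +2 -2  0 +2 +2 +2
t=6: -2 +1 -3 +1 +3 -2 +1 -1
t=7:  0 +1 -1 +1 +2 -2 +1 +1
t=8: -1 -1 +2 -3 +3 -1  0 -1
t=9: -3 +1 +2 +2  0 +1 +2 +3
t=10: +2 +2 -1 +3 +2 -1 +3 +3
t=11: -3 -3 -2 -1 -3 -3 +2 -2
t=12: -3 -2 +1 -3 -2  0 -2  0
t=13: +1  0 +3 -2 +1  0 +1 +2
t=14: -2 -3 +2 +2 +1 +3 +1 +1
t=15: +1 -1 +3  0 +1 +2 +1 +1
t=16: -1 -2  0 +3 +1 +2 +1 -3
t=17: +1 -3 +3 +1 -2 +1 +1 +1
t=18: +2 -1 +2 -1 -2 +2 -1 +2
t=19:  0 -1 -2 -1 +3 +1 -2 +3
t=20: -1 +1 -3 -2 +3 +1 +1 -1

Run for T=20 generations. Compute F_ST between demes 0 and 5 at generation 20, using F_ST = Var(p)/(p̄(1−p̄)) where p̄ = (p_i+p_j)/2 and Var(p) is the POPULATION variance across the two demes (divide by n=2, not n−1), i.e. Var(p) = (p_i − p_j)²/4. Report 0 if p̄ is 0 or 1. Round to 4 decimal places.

t=0: k=[0 0 0 0 8 0 0 0]
t=1: x=[0.0000 0.0000 0.0000 0.8342 6.3562 0.8575 0.0000 0.0000] k=[0 0 0 1 6 2 0 0]
t=2: x=[0.0000 0.0000 0.1028 1.4103 5.0854 2.2541 0.2174 0.0000] k=[0 0 0 0 5 0 3 0]
t=3: x=[0.0000 0.0000 0.0000 0.5213 3.9747 0.8575 2.4483 0.3306] k=[0 0 0 3 7 2 3 0]
t=4: x=[0.0000 0.0000 0.3083 3.0850 6.0901 2.6817 2.6647 0.3306] k=[0 0 2 5 7 4 2 0]
t=5: x=[0.0000 0.2025 2.0628 4.8654 6.5119 4.1817 2.0669 0.2204] k=[0 2 4 3 7 6 4 2]
t=6: x=[0.1996 1.9328 3.6148 3.5026 6.5119 5.9982 4.1250 2.3128] k=[0 3 1 5 10 4 5 1]
t=7: x=[0.2994 2.3930 1.5968 5.0743 8.8909 4.8215 4.6124 1.4878] k=[0 3 1 6 11 3 6 2]
t=8: x=[0.2994 2.3930 1.6998 5.9651 9.6833 4.2325 5.4221 2.5317] k=[0 1 4 3 13 3 5 2]
t=9: x=[0.0998 1.1683 3.5115 4.1292 10.9517 4.3392 4.6124 2.4223] k=[0 2 6 6 11 5 7 5]
t=10: x=[0.1996 2.1362 5.4804 6.4878 9.8939 5.9425 6.7667 5.4277] k=[2 4 4 9 12 5 10 8]
t=11: x=[2.1066 3.6697 4.4412 8.7441 11.0018 6.3681 9.5005 8.5146] k=[0 1 2 8 8 3 12 7]
t=12: x=[0.0998 0.9653 2.4750 7.3293 7.5160 4.5525 10.7831 7.8122] k=[0 0 3 4 6 5 9 8]
t=13: x=[0.0000 0.3039 2.7352 4.0795 5.7184 5.6231 8.6978 8.4070] k=[0 0 6 2 7 6 10 10]
t=14: x=[0.0000 0.6079 4.8597 2.9259 6.4064 6.6366 9.8202 10.3433] k=[0 0 7 5 7 10 11 11]
t=15: x=[0.0000 0.7093 5.9488 5.3878 7.1445 9.9364 11.1525 11.3607] k=[0 0 9 5 8 12 12 12]
t=16: x=[0.0000 0.9122 7.5088 5.7013 8.1483 11.7397 12.2691 12.3750] k=[0 0 8 9 9 14 13 9]
t=17: x=[0.0000 0.8107 7.1432 8.8488 9.5730 13.5387 12.9600 9.7518] k=[0 0 10 10 8 15 14 11]
t=18: x=[0.0000 1.0137 8.8096 9.7410 8.9912 14.3314 14.0724 11.6805] k=[0 0 11 9 7 16 13 14]
t=19: x=[0.0000 1.1152 9.4881 8.9534 8.1985 14.9129 13.7002 14.2889] k=[0 0 7 8 11 16 12 17]
t=20: x=[0.0000 0.7093 6.2595 8.1661 11.2624 15.2285 13.2220 16.8775] k=[0 2 3 6 14 16 14 16]

0.3200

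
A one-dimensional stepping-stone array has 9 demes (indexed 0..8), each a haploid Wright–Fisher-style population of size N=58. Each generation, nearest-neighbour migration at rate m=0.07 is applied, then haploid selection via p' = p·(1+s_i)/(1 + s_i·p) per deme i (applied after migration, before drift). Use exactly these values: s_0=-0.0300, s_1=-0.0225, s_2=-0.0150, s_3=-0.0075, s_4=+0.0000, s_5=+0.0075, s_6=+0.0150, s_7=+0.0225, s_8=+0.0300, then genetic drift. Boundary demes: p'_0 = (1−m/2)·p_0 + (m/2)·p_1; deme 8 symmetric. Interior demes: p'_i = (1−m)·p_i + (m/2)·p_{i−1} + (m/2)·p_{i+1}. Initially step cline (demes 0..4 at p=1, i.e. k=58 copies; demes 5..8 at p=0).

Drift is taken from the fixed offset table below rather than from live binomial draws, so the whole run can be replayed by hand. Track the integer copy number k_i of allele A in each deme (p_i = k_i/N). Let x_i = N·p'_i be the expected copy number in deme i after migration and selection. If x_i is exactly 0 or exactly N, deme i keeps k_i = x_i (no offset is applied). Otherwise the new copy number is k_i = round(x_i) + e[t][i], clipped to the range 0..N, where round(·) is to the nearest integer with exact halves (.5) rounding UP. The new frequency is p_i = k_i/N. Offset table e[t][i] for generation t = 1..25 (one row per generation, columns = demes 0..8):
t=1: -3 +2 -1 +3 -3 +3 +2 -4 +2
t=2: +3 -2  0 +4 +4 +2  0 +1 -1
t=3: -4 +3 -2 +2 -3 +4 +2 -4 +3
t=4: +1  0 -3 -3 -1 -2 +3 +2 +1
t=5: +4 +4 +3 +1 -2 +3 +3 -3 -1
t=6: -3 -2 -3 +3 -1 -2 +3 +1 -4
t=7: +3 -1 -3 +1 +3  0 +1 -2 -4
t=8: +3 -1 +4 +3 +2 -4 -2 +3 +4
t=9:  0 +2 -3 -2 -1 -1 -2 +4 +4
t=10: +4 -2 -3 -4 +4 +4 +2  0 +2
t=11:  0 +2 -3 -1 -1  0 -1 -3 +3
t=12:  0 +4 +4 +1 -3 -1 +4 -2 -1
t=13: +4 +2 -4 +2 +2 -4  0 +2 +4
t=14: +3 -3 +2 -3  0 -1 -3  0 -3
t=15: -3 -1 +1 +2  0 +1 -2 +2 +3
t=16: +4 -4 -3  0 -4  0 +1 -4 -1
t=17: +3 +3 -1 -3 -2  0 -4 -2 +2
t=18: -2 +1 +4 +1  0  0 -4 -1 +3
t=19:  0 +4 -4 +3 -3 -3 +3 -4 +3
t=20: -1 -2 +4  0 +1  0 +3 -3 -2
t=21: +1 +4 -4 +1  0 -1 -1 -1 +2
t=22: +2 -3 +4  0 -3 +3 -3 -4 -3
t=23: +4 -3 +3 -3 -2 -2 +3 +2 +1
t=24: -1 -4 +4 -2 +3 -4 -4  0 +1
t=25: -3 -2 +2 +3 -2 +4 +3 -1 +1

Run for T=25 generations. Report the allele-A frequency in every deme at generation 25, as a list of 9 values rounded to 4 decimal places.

t=0: k=[58 58 58 58 58 0 0 0 0]
t=1: x=[58.0000 58.0000 58.0000 58.0000 55.9700 2.0447 0.0000 0.0000 0.0000] k=[58 58 58 58 53 5 0 0 0]
t=2: x=[58.0000 58.0000 58.0000 57.8237 51.4950 6.5483 0.1776 0.0000 0.0000] k=[58 58 58 58 55 9 0 0 0]
t=3: x=[58.0000 58.0000 58.0000 57.8942 53.4950 10.3584 0.3197 0.0000 0.0000] k=[58 58 58 58 50 14 2 0 0]
t=4: x=[58.0000 58.0000 58.0000 57.7179 49.0200 14.9227 2.3838 0.0716 0.0000] k=[58 58 58 55 48 13 5 2 0]
t=5: x=[58.0000 58.0000 57.8934 54.8376 47.0200 14.0243 5.2456 2.0791 0.0721] k=[58 58 58 56 45 17 8 0 0]
t=6: x=[58.0000 58.0000 57.9289 55.6682 44.4050 17.7569 8.1386 0.2863 0.0000] k=[58 58 55 58 43 16 11 1 0]
t=7: x=[58.0000 57.8926 55.1696 57.3653 42.5800 16.8592 10.9567 1.3439 0.0360] k=[58 57 52 58 46 17 12 0 0]
t=8: x=[57.9639 56.8343 52.3079 57.3653 45.4050 17.9324 11.8952 0.4294 0.0000] k=[58 56 56 58 47 14 10 3 0]
t=9: x=[57.9278 56.0271 56.0416 57.5416 46.2300 15.0983 10.0178 3.2067 0.1081] k=[58 58 53 56 45 14 8 7 4]
t=10: x=[58.0000 57.8210 53.2141 55.4920 44.3000 14.9578 8.2801 7.0669 4.2192] k=[58 56 50 51 48 19 10 7 6]
t=11: x=[57.9278 55.8126 50.1429 50.8127 47.0900 19.7973 10.3359 7.2093 6.1967] k=[58 58 47 50 46 20 9 4 9]
t=12: x=[58.0000 57.6062 47.3593 49.7016 45.2300 20.6242 9.3259 4.4404 9.0484] k=[58 58 51 51 42 20 13 2 8]
t=13: x=[58.0000 57.7494 51.1543 50.6367 41.5450 20.6242 13.0096 2.6507 7.9915] k=[58 58 47 53 44 17 13 5 12]
t=14: x=[58.0000 57.6062 47.4653 52.4373 43.3700 17.8973 13.0096 5.6372 12.0345] k=[58 55 49 49 43 17 10 6 9]
t=15: x=[57.8918 54.8274 49.0967 48.7315 42.3000 17.7569 10.2298 6.3701 9.1199] k=[55 54 50 51 42 19 8 8 12]
t=16: x=[54.8762 53.8073 50.0721 50.6015 41.5100 19.5166 8.4924 8.2970 12.1413] k=[58 50 47 51 38 20 9 4 11]
t=17: x=[57.7114 50.0197 47.1120 50.3552 37.8250 20.3436 9.3259 4.5117 11.0164] k=[58 53 46 47 36 20 5 3 13]
t=18: x=[57.8196 52.8237 46.1380 46.5108 35.8250 20.1331 5.5290 3.4923 12.9448] k=[56 54 50 48 36 20 2 2 16]
t=19: x=[55.8683 53.8430 49.9660 47.5858 35.8600 20.0279 2.6676 2.5436 15.8482] k=[56 58 46 51 33 17 6 0 19]
t=20: x=[56.0124 57.4988 46.4559 50.1440 33.0700 17.2655 6.2576 0.8944 18.7076] k=[55 55 50 50 34 17 9 0 17]
t=21: x=[54.9122 54.7560 50.0721 49.3849 33.9650 17.4059 9.0784 0.9301 16.7550] k=[56 58 46 50 34 16 8 0 19]
t=22: x=[56.0124 57.4988 46.4206 49.2442 33.9300 16.4379 8.1032 0.9659 18.7076] k=[58 54 50 49 31 19 5 0 16]
t=23: x=[57.8557 53.9144 50.0014 48.3446 31.2100 19.0254 5.3873 0.7513 15.7772] k=[58 51 53 45 29 17 8 3 17]
t=24: x=[57.7475 51.1792 52.5761 44.6428 29.1400 17.1953 8.2447 3.7421 16.8613] k=[57 47 57 43 32 13 4 4 18]
t=25: x=[56.6092 47.5058 56.1329 43.0215 31.7200 13.4269 4.3748 4.5830 17.8734] k=[54 46 58 46 30 17 7 4 19]

[0.9310, 0.7931, 1.0000, 0.7931, 0.5172, 0.2931, 0.1207, 0.0690, 0.3276]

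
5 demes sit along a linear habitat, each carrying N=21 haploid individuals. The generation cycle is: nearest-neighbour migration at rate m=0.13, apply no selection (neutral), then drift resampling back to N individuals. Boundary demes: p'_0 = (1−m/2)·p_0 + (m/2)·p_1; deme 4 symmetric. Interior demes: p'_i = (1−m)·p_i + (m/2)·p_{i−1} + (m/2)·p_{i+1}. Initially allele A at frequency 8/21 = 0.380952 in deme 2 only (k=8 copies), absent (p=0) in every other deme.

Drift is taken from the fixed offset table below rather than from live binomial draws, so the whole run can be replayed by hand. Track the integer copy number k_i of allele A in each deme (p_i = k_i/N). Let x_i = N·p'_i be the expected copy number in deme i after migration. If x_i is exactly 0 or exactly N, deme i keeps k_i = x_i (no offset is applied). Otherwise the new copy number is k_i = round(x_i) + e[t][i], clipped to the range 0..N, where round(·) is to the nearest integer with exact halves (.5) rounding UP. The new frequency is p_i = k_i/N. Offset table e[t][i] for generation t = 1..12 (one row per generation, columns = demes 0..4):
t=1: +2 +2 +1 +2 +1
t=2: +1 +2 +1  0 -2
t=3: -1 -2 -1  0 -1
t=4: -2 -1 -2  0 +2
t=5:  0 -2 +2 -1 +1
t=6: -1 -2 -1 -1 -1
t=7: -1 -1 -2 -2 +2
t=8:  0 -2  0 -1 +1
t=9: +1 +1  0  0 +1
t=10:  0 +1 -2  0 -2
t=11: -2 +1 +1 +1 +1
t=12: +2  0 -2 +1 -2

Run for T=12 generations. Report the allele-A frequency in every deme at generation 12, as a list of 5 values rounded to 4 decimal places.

[0.0952, 0.1429, 0.0000, 0.1429, 0.1429]

t=0: k=[0 0 8 0 0]
t=1: x=[0.0000 0.5200 6.9600 0.5200 0.0000] k=[0 3 8 3 0]
t=2: x=[0.1950 3.1300 7.3500 3.1300 0.1950] k=[1 5 8 3 0]
t=3: x=[1.2600 4.9350 7.4800 3.1300 0.1950] k=[0 3 6 3 0]
t=4: x=[0.1950 3.0000 5.6100 3.0000 0.1950] k=[0 2 4 3 2]
t=5: x=[0.1300 2.0000 3.8050 3.0000 2.0650] k=[0 0 6 2 3]
t=6: x=[0.0000 0.3900 5.3500 2.3250 2.9350] k=[0 0 4 1 2]
t=7: x=[0.0000 0.2600 3.5450 1.2600 1.9350] k=[0 0 2 0 4]
t=8: x=[0.0000 0.1300 1.7400 0.3900 3.7400] k=[0 0 2 0 5]
t=9: x=[0.0000 0.1300 1.7400 0.4550 4.6750] k=[0 1 2 0 6]
t=10: x=[0.0650 1.0000 1.8050 0.5200 5.6100] k=[0 2 0 1 4]
t=11: x=[0.1300 1.7400 0.1950 1.1300 3.8050] k=[0 3 1 2 5]
t=12: x=[0.1950 2.6750 1.1950 2.1300 4.8050] k=[2 3 0 3 3]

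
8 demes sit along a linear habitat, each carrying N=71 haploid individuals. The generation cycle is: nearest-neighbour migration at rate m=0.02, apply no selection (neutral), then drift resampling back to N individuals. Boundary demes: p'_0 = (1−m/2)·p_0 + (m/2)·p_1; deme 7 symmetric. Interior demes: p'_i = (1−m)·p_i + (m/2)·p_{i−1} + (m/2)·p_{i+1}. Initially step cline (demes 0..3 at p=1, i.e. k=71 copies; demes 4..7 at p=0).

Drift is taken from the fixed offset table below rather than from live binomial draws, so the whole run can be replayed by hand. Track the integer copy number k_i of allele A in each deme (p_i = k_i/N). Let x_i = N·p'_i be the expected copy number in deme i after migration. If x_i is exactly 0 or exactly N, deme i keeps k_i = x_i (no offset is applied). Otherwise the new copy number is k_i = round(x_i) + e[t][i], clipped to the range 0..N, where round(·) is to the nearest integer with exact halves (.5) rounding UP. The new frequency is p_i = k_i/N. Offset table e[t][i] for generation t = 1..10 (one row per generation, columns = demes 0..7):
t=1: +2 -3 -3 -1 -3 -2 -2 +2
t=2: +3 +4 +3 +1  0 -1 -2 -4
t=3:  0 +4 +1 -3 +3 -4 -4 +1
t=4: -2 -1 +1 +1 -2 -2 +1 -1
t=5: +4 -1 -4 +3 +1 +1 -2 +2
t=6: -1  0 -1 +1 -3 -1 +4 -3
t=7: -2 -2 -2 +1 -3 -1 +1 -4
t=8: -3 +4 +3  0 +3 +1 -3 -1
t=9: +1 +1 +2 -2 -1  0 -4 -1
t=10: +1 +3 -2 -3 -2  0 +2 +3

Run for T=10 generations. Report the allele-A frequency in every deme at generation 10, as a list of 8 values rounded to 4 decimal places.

t=0: k=[71 71 71 71 0 0 0 0]
t=1: x=[71.0000 71.0000 71.0000 70.2900 0.7100 0.0000 0.0000 0.0000] k=[71 71 71 69 0 0 0 0]
t=2: x=[71.0000 71.0000 70.9800 68.3300 0.6900 0.0000 0.0000 0.0000] k=[71 71 71 69 1 0 0 0]
t=3: x=[71.0000 71.0000 70.9800 68.3400 1.6700 0.0100 0.0000 0.0000] k=[71 71 71 65 5 0 0 0]
t=4: x=[71.0000 71.0000 70.9400 64.4600 5.5500 0.0500 0.0000 0.0000] k=[71 71 71 65 4 0 0 0]
t=5: x=[71.0000 71.0000 70.9400 64.4500 4.5700 0.0400 0.0000 0.0000] k=[71 71 67 67 6 1 0 0]
t=6: x=[71.0000 70.9600 67.0400 66.3900 6.5600 1.0400 0.0100 0.0000] k=[71 71 66 67 4 0 4 0]
t=7: x=[71.0000 70.9500 66.0600 66.3600 4.5900 0.0800 3.9200 0.0400] k=[71 69 64 67 2 0 5 0]
t=8: x=[70.9800 68.9700 64.0800 66.3200 2.6300 0.0700 4.9000 0.0500] k=[68 71 67 66 6 1 2 0]
t=9: x=[68.0300 70.9300 67.0300 65.4100 6.5500 1.0600 1.9700 0.0200] k=[69 71 69 63 6 1 0 0]
t=10: x=[69.0200 70.9600 68.9600 62.4900 6.5200 1.0400 0.0100 0.0000] k=[70 71 67 59 5 1 2 0]

[0.9859, 1.0000, 0.9437, 0.8310, 0.0704, 0.0141, 0.0282, 0.0000]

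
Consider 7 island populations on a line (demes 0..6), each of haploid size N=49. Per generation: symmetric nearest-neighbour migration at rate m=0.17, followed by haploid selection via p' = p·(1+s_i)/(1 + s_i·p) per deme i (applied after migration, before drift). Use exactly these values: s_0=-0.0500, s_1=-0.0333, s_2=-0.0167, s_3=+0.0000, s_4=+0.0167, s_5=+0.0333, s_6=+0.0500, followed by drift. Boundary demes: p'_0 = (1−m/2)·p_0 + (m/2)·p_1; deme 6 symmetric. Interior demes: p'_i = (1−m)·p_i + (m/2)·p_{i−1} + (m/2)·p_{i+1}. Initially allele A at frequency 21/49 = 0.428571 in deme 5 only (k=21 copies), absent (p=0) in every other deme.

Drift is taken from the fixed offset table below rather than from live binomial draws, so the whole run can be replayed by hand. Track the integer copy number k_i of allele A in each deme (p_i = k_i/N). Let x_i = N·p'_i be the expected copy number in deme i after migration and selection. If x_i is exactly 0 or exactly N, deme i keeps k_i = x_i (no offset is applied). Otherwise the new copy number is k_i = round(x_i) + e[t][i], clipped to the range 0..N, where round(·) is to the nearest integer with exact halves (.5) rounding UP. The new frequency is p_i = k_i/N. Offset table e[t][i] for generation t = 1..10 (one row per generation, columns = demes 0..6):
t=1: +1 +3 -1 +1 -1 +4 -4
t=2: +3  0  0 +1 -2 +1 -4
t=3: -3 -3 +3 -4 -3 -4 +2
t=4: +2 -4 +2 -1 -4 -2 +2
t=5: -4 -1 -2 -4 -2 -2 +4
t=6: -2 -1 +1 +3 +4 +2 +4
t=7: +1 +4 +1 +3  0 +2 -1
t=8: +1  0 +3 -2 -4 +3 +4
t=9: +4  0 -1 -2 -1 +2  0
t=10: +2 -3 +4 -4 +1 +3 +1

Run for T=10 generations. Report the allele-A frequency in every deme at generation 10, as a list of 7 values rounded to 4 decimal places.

t=0: k=[0 0 0 0 0 21 0]
t=1: x=[0.0000 0.0000 0.0000 0.0000 1.8137 17.7996 1.8708] k=[0 0 0 0 1 22 0]
t=2: x=[0.0000 0.0000 0.0000 0.0850 2.7426 18.7225 1.9598] k=[0 0 0 1 1 20 0]
t=3: x=[0.0000 0.0000 0.0836 0.9150 2.6563 17.0473 1.7819] k=[0 0 3 0 0 13 4]
t=4: x=[0.0000 0.2466 2.4505 0.2550 1.1230 11.4143 4.9790] k=[0 0 4 0 0 9 7]
t=5: x=[0.0000 0.3288 3.2683 0.3400 0.7776 8.2881 7.4738] k=[0 0 1 0 0 6 11]
t=6: x=[0.0000 0.0822 0.8164 0.0850 0.5184 6.0875 10.9852] k=[0 0 2 3 5 8 15]
t=7: x=[0.0000 0.1644 1.8842 3.0850 5.1610 8.5692 14.9061] k=[0 4 3 6 5 11 14]
t=8: x=[0.3231 3.4644 3.2880 5.6600 5.6776 11.0223 14.2326] k=[1 3 6 4 2 14 18]
t=9: x=[1.1128 2.9885 5.4923 4.0000 3.2398 13.6401 18.2148] k=[5 3 4 2 2 16 18]
t=10: x=[4.6112 3.1536 3.6872 2.1700 3.2398 15.3228 18.3870] k=[7 0 8 0 4 18 19]

[0.1429, 0.0000, 0.1633, 0.0000, 0.0816, 0.3673, 0.3878]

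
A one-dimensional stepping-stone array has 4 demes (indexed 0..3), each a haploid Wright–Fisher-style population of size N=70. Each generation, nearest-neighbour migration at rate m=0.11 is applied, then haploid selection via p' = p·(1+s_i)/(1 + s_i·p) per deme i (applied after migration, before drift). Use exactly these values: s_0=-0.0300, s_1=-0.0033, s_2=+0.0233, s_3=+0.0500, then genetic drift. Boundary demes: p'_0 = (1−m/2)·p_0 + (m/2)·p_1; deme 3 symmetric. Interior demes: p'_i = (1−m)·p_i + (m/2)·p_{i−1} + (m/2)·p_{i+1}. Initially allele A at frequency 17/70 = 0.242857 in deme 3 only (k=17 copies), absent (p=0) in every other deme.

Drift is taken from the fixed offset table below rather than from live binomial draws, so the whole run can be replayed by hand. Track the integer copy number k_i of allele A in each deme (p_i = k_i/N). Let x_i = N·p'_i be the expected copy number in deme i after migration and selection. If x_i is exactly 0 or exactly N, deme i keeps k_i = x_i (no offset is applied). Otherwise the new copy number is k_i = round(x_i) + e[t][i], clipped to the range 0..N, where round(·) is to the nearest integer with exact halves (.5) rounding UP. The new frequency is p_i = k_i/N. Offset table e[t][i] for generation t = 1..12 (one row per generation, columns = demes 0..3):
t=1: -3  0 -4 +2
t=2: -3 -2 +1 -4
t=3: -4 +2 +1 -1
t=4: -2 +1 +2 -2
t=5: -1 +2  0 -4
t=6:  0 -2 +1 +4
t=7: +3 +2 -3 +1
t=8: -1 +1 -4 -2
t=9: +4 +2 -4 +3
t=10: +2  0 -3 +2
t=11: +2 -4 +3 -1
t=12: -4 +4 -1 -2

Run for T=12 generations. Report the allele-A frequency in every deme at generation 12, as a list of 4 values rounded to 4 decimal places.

[0.0714, 0.1000, 0.0571, 0.1857]

t=0: k=[0 0 0 17]
t=1: x=[0.0000 0.0000 0.9565 16.6769] k=[0 0 0 19]
t=2: x=[0.0000 0.0000 1.0690 18.6140] k=[0 0 2 15]
t=3: x=[0.0000 0.1096 2.6634 14.8477] k=[0 2 4 14]
t=4: x=[0.1067 1.9936 4.5367 13.9881] k=[0 3 7 12]
t=5: x=[0.1601 3.0454 7.2025 12.2090] k=[0 5 7 8]
t=6: x=[0.2668 4.8201 7.0904 8.2952] k=[0 3 8 12]
t=7: x=[0.1601 3.1002 8.1087 12.2658] k=[3 5 5 13]
t=8: x=[3.0207 4.8750 5.5567 13.0707] k=[2 6 2 11]
t=9: x=[2.1555 5.5431 2.7758 10.9481] k=[6 8 0 14]
t=10: x=[5.9423 7.4280 1.2377 13.7615] k=[8 7 0 16]
t=11: x=[7.7330 6.6501 1.2939 15.7064] k=[10 3 4 15]
t=12: x=[9.3651 3.4292 4.6490 14.9609] k=[5 7 4 13]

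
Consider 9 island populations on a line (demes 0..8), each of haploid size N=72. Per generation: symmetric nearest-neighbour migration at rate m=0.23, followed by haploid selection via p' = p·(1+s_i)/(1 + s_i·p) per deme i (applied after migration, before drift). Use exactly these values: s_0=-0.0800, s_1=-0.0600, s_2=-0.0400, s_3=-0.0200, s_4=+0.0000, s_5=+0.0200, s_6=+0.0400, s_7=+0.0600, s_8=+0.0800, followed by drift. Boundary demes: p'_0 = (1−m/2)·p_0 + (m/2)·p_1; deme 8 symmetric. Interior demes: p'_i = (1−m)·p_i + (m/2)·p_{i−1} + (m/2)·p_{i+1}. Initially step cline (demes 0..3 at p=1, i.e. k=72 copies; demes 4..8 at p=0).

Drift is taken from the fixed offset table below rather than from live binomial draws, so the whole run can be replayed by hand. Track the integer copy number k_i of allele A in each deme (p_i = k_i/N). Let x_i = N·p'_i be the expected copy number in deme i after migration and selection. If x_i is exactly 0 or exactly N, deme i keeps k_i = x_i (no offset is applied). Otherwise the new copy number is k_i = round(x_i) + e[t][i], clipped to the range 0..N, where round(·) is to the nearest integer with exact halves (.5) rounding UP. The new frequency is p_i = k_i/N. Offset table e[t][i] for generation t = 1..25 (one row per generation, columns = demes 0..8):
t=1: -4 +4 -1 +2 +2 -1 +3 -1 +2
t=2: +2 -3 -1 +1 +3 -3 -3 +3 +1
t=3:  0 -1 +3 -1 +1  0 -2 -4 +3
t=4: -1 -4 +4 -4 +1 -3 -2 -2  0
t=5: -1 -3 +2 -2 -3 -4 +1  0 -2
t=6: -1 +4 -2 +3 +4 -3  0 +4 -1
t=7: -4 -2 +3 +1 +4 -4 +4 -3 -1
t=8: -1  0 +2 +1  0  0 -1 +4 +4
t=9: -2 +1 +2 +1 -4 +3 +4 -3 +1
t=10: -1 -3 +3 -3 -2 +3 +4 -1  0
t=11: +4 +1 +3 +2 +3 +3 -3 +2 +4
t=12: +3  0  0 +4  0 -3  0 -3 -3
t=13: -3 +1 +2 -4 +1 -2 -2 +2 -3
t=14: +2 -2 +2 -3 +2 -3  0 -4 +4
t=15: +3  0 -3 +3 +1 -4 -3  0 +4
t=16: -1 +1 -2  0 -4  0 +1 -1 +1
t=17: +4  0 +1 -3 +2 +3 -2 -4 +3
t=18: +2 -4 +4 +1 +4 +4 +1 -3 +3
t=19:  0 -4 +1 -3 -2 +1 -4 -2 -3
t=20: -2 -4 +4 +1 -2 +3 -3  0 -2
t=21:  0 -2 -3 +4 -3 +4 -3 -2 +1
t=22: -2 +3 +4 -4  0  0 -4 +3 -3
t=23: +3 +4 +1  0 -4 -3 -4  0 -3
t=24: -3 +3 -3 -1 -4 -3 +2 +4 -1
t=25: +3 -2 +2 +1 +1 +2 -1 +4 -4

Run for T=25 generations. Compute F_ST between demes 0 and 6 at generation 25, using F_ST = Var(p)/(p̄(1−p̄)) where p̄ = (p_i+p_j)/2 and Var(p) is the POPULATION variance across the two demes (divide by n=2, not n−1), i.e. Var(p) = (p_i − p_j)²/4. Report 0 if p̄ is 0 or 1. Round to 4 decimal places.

0.4363

t=0: k=[72 72 72 72 0 0 0 0 0]
t=1: x=[72.0000 72.0000 72.0000 63.5708 8.2800 0.0000 0.0000 0.0000 0.0000] k=[72 72 72 66 10 0 0 0 0]
t=2: x=[72.0000 72.0000 71.2815 60.0500 15.2900 1.1726 0.0000 0.0000 0.0000] k=[72 72 70 61 18 0 0 0 0]
t=3: x=[72.0000 71.7554 69.0829 56.8497 20.8750 2.1102 0.0000 0.0000 0.0000] k=[72 71 72 56 22 2 0 0 0]
t=4: x=[71.8750 71.1814 69.9658 53.6552 23.6100 4.1467 0.2392 0.0000 0.0000] k=[71 67 72 50 25 1 0 0 0]
t=5: x=[70.4158 67.7967 68.7714 49.3425 25.1150 3.7141 0.1196 0.0000 0.0000] k=[69 65 71 47 22 0 1 0 0]
t=6: x=[68.2548 65.8087 67.3765 46.5536 22.3450 2.6959 0.8005 0.1219 0.0000] k=[67 70 65 50 26 0 1 4 0]
t=7: x=[66.9685 68.9016 63.5503 48.6474 25.7700 3.1644 1.2783 3.3777 0.4965] k=[63 67 67 50 30 0 5 0 0]
t=8: x=[62.8122 66.2195 64.7843 49.3425 28.8500 4.1009 3.9955 0.6092 0.0000] k=[62 66 67 50 29 4 3 5 0]
t=9: x=[61.7485 65.2878 64.6654 49.2266 28.5400 6.8823 3.4723 4.4312 0.6206] k=[60 66 67 50 25 10 7 1 2]
t=10: x=[59.8722 65.0459 64.6654 48.7632 26.1500 11.5710 6.8957 1.9104 2.0315] k=[59 62 68 46 24 15 11 1 2]
t=11: x=[58.4516 61.8159 64.5105 45.6635 25.4950 15.8181 10.6613 2.3964 2.0315] k=[62 63 68 48 28 19 8 4 6]
t=12: x=[61.3822 62.9832 64.8669 47.6757 29.2650 19.0461 9.1126 4.9520 6.1919] k=[64 63 65 52 29 16 9 2 3]
t=13: x=[63.2650 62.8627 62.9571 50.5470 30.1500 16.9452 9.3134 3.0877 3.1058] k=[60 64 65 47 31 15 7 5 0]
t=14: x=[59.6289 63.1875 62.4829 46.9007 31.0000 16.1669 7.9636 4.9152 0.6206] k=[62 61 64 44 33 13 8 1 5]
t=15: x=[61.1381 60.8910 60.9793 44.6934 31.9650 14.9583 8.0461 2.3964 4.8786] k=[64 61 58 48 33 11 5 2 9]
t=16: x=[63.0199 60.4109 56.7091 47.0969 32.1950 13.0503 5.5423 3.3303 8.7707] k=[62 61 55 47 28 13 7 2 10]
t=17: x=[61.1381 59.8112 54.2293 45.3970 28.4600 14.2601 7.3705 3.6939 9.7085] k=[65 60 55 42 30 17 5 0 13]
t=18: x=[63.8409 59.3684 53.5249 41.7612 29.8850 17.3747 6.0178 2.1904 12.2686] k=[66 55 58 43 34 21 7 0 15]
t=19: x=[64.1719 55.8480 55.4147 43.3422 33.5400 21.1798 8.0822 2.6762 14.1286] k=[64 52 56 40 32 22 4 1 11]
t=20: x=[61.9186 52.9869 53.1373 40.5627 31.7700 21.3764 5.9351 2.6392 10.5228] k=[60 49 57 42 30 24 3 3 9]
t=21: x=[57.8089 50.2576 53.8056 41.9920 30.6900 22.5808 5.6147 3.8994 8.8927] k=[58 48 51 46 28 27 3 2 10]
t=22: x=[55.8285 48.5268 49.4527 44.1608 29.9550 24.6752 5.8524 3.2090 9.7085] k=[54 52 53 40 30 25 2 6 7]
t=23: x=[52.6117 51.4485 50.7843 39.9862 30.5750 23.2406 5.2942 5.9662 7.3793] k=[56 55 52 40 27 20 1 6 4]
t=24: x=[54.8181 53.9460 50.3521 39.5252 27.6900 18.8947 3.9022 5.4830 4.5470] k=[52 57 47 39 24 16 6 9 4]
t=25: x=[51.3699 54.4674 46.5625 37.8325 24.8050 16.0152 7.7625 8.5075 4.9160] k=[54 52 49 39 26 18 7 13 1]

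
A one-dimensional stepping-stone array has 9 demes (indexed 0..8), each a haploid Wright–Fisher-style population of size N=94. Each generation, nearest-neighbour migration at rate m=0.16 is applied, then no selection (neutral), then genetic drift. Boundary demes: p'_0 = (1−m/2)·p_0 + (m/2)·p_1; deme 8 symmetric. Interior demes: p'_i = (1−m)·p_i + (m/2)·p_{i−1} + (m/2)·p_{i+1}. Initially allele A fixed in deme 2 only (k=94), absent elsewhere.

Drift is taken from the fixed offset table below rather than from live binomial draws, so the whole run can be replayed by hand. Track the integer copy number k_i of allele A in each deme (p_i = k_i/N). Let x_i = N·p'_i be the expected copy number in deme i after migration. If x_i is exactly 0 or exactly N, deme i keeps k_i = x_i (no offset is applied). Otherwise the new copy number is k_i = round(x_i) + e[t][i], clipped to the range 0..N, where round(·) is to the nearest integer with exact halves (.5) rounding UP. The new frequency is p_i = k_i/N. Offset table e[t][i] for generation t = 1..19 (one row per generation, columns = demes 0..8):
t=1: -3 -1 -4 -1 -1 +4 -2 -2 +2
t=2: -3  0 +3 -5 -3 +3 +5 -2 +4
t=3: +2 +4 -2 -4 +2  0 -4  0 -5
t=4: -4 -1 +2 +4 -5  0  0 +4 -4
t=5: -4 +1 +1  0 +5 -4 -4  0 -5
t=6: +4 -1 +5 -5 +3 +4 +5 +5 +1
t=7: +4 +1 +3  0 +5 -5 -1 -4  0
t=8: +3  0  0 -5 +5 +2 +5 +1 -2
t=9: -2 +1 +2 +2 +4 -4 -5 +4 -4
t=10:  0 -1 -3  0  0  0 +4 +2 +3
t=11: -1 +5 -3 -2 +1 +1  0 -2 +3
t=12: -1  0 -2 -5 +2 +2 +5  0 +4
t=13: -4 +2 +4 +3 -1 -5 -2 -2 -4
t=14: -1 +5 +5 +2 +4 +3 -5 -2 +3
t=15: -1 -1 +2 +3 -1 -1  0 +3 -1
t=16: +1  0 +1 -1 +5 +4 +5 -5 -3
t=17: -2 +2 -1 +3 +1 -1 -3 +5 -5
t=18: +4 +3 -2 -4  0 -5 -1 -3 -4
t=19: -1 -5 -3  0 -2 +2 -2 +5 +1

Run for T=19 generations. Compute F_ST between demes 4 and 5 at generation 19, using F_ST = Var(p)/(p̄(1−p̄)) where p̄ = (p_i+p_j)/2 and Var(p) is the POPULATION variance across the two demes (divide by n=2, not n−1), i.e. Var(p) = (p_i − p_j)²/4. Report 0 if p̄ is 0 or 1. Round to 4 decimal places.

t=0: k=[0 0 94 0 0 0 0 0 0]
t=1: x=[0.0000 7.5200 78.9600 7.5200 0.0000 0.0000 0.0000 0.0000 0.0000] k=[0 7 75 7 0 0 0 0 0]
t=2: x=[0.5600 11.8800 64.1200 11.8800 0.5600 0.0000 0.0000 0.0000 0.0000] k=[0 12 67 7 0 0 0 0 0]
t=3: x=[0.9600 15.4400 57.8000 11.2400 0.5600 0.0000 0.0000 0.0000 0.0000] k=[3 19 56 7 3 0 0 0 0]
t=4: x=[4.2800 20.6800 49.1200 10.6000 3.0800 0.2400 0.0000 0.0000 0.0000] k=[0 20 51 15 0 0 0 0 0]
t=5: x=[1.6000 20.8800 45.6400 16.6800 1.2000 0.0000 0.0000 0.0000 0.0000] k=[0 22 47 17 6 0 0 0 0]
t=6: x=[1.7600 22.2400 42.6000 18.5200 6.4000 0.4800 0.0000 0.0000 0.0000] k=[6 21 48 14 9 4 0 0 0]
t=7: x=[7.2000 21.9600 43.1200 16.3200 9.0000 4.0800 0.3200 0.0000 0.0000] k=[11 23 46 16 14 0 0 0 0]
t=8: x=[11.9600 23.8800 41.7600 18.2400 13.0400 1.1200 0.0000 0.0000 0.0000] k=[15 24 42 13 18 3 0 0 0]
t=9: x=[15.7200 24.7200 38.2400 15.7200 16.4000 3.9600 0.2400 0.0000 0.0000] k=[14 26 40 18 20 0 0 0 0]
t=10: x=[14.9600 26.1600 37.1200 19.9200 18.2400 1.6000 0.0000 0.0000 0.0000] k=[15 25 34 20 18 2 0 0 0]
t=11: x=[15.8000 24.9200 32.1600 20.9600 16.8800 3.1200 0.1600 0.0000 0.0000] k=[15 30 29 19 18 4 0 0 0]
t=12: x=[16.2000 28.7200 28.2800 19.7200 16.9600 4.8000 0.3200 0.0000 0.0000] k=[15 29 26 15 19 7 5 0 0]
t=13: x=[16.1200 27.6400 25.3600 16.2000 17.7200 7.8000 4.7600 0.4000 0.0000] k=[12 30 29 19 17 3 3 0 0]
t=14: x=[13.4400 28.4800 28.2800 19.6400 16.0400 4.1200 2.7600 0.2400 0.0000] k=[12 33 33 22 20 7 0 0 0]
t=15: x=[13.6800 31.3200 32.1200 22.7200 19.1200 7.4800 0.5600 0.0000 0.0000] k=[13 30 34 26 18 6 1 0 0]
t=16: x=[14.3600 28.9600 33.0400 26.0000 17.6800 6.5600 1.3200 0.0800 0.0000] k=[15 29 34 25 23 11 6 0 0]
t=17: x=[16.1200 28.2800 32.8800 25.5600 22.2000 11.5600 5.9200 0.4800 0.0000] k=[14 30 32 29 23 11 3 5 0]
t=18: x=[15.2800 28.8800 31.6000 28.7600 22.5200 11.3200 3.8000 4.4400 0.4000] k=[19 32 30 25 23 6 3 1 0]
t=19: x=[20.0400 30.8000 29.7600 25.2400 21.8000 7.1200 3.0800 1.0800 0.0800] k=[19 26 27 25 20 9 1 6 1]

0.0262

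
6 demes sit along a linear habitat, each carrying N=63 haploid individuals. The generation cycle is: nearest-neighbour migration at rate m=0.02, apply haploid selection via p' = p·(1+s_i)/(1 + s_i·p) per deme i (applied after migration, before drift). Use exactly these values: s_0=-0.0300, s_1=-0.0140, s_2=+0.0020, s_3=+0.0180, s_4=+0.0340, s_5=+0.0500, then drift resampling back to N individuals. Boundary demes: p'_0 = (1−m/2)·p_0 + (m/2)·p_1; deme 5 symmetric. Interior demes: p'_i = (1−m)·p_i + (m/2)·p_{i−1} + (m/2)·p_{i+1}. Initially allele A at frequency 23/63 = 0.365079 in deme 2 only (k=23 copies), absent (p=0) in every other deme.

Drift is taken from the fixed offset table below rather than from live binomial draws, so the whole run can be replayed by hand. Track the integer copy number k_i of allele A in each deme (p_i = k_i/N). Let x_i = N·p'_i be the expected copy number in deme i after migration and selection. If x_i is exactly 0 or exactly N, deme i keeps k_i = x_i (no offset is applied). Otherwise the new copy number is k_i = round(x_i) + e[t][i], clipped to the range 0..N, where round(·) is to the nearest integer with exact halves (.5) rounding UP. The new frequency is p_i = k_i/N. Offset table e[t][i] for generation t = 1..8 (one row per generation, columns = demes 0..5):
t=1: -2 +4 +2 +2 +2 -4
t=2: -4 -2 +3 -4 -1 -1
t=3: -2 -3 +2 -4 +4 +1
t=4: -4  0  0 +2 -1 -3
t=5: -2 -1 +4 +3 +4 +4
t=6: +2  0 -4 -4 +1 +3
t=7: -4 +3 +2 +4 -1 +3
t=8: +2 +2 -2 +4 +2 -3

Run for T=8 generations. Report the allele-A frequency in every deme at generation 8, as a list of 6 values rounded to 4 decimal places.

t=0: k=[0 0 23 0 0 0]
t=1: x=[0.0000 0.2268 22.5689 0.2341 0.0000 0.0000] k=[0 4 25 2 0 0]
t=2: x=[0.0388 4.1154 24.5899 2.2484 0.0207 0.0000] k=[0 2 28 0 0 0]
t=3: x=[0.0194 2.2097 27.4910 0.2850 0.0000 0.0000] k=[0 0 29 0 0 0]
t=4: x=[0.0000 0.2860 28.4512 0.2952 0.0000 0.0000] k=[0 0 28 2 0 0]
t=5: x=[0.0000 0.2761 27.4910 2.2789 0.0207 0.0000] k=[0 0 31 5 4 0]
t=6: x=[0.0000 0.3057 30.4614 5.3365 4.0962 0.0420] k=[0 0 26 1 5 3]
t=7: x=[0.0000 0.2564 25.5203 1.3127 5.0944 3.1634] k=[0 3 28 5 4 6]
t=8: x=[0.0291 3.1772 27.5510 5.3060 4.1580 6.2493] k=[2 5 26 9 6 3]

[0.0317, 0.0794, 0.4127, 0.1429, 0.0952, 0.0476]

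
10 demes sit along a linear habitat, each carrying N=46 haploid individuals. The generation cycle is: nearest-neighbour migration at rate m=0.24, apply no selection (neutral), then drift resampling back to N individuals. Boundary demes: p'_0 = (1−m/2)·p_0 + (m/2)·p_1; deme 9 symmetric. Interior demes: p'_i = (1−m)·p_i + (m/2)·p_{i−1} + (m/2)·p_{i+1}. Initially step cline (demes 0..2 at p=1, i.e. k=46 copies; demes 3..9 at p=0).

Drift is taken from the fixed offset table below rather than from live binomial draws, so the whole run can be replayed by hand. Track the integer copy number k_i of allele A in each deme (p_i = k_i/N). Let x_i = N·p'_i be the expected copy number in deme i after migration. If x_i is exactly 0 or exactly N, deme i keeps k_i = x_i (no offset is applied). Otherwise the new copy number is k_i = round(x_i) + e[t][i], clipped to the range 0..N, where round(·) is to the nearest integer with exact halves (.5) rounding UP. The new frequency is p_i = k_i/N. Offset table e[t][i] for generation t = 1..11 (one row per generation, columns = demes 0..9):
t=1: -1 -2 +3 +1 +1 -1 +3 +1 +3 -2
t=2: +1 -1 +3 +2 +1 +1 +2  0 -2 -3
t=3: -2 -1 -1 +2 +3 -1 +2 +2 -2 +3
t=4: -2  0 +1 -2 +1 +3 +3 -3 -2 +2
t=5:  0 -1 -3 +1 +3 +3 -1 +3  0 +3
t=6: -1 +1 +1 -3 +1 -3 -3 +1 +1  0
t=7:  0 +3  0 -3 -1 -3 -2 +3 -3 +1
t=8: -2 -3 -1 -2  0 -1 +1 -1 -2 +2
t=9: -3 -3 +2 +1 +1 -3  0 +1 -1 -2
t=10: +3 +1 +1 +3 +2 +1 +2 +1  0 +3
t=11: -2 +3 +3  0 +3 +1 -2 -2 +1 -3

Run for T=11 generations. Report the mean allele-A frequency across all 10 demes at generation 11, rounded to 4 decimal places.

t=0: k=[46 46 46 0 0 0 0 0 0 0]
t=1: x=[46.0000 46.0000 40.4800 5.5200 0.0000 0.0000 0.0000 0.0000 0.0000 0.0000] k=[46 46 43 7 0 0 0 0 0 0]
t=2: x=[46.0000 45.6400 39.0400 10.4800 0.8400 0.0000 0.0000 0.0000 0.0000 0.0000] k=[46 45 42 12 2 0 0 0 0 0]
t=3: x=[45.8800 44.7600 38.7600 14.4000 2.9600 0.2400 0.0000 0.0000 0.0000 0.0000] k=[44 44 38 16 6 0 0 0 0 0]
t=4: x=[44.0000 43.2800 36.0800 17.4400 6.4800 0.7200 0.0000 0.0000 0.0000 0.0000] k=[42 43 37 15 7 4 0 0 0 0]
t=5: x=[42.1200 42.1600 35.0800 16.6800 7.6000 3.8800 0.4800 0.0000 0.0000 0.0000] k=[42 41 32 18 11 7 0 0 0 0]
t=6: x=[41.8800 40.0400 31.4000 18.8400 11.3600 6.6400 0.8400 0.0000 0.0000 0.0000] k=[41 41 32 16 12 4 0 0 0 0]
t=7: x=[41.0000 39.9200 31.1600 17.4400 11.5200 4.4800 0.4800 0.0000 0.0000 0.0000] k=[41 43 31 14 11 1 0 0 0 0]
t=8: x=[41.2400 41.3200 30.4000 15.6800 10.1600 2.0800 0.1200 0.0000 0.0000 0.0000] k=[39 38 29 14 10 1 1 0 0 0]
t=9: x=[38.8800 37.0400 28.2800 15.3200 9.4000 2.0800 0.8800 0.1200 0.0000 0.0000] k=[36 34 30 16 10 0 1 1 0 0]
t=10: x=[35.7600 33.7600 28.8000 16.9600 9.5200 1.3200 0.8800 0.8800 0.1200 0.0000] k=[39 35 30 20 12 2 3 2 0 0]
t=11: x=[38.5200 34.8800 29.4000 20.2400 11.7600 3.3200 2.7600 1.8800 0.2400 0.0000] k=[37 38 32 20 15 4 1 0 1 0]

0.3217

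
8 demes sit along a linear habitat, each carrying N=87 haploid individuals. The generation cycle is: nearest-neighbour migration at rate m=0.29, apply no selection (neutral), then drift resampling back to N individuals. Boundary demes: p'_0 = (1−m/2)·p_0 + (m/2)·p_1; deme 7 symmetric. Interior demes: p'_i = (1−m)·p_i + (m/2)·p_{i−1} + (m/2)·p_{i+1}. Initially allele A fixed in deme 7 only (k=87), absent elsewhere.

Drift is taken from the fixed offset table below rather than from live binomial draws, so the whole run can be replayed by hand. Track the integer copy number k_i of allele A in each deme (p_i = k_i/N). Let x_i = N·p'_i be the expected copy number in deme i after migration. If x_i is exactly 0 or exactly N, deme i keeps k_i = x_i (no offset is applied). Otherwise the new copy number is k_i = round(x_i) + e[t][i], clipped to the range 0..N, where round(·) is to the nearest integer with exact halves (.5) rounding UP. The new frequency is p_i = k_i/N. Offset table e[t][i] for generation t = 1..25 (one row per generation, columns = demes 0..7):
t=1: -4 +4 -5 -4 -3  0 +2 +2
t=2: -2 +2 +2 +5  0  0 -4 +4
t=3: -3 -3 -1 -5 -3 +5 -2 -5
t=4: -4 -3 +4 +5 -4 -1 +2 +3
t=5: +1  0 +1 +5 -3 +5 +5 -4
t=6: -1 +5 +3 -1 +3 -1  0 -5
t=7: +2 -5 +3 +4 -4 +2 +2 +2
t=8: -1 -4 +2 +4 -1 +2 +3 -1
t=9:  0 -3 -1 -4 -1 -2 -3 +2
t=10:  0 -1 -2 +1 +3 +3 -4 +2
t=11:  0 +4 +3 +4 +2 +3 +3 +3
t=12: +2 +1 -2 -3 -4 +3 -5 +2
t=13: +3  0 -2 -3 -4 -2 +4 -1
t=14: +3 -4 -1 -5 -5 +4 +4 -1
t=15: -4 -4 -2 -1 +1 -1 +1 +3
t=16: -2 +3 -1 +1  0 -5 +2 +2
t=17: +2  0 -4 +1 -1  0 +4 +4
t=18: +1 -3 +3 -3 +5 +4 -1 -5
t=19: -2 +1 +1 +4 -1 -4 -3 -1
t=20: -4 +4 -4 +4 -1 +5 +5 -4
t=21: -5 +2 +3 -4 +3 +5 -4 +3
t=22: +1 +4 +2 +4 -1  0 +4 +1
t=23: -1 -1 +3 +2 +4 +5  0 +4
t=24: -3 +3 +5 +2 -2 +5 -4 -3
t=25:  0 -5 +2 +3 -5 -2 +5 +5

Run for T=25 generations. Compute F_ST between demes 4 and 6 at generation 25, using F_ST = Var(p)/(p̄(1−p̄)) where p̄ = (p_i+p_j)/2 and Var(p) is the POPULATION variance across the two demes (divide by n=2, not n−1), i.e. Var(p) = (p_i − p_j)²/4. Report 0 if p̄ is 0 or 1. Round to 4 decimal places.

t=0: k=[0 0 0 0 0 0 0 87]
t=1: x=[0.0000 0.0000 0.0000 0.0000 0.0000 0.0000 12.6150 74.3850] k=[0 0 0 0 0 0 15 76]
t=2: x=[0.0000 0.0000 0.0000 0.0000 0.0000 2.1750 21.6700 67.1550] k=[0 0 0 0 0 2 18 71]
t=3: x=[0.0000 0.0000 0.0000 0.0000 0.2900 4.0300 23.3650 63.3150] k=[0 0 0 0 0 9 21 58]
t=4: x=[0.0000 0.0000 0.0000 0.0000 1.3050 9.4350 24.6250 52.6350] k=[0 0 0 0 0 8 27 56]
t=5: x=[0.0000 0.0000 0.0000 0.0000 1.1600 9.5950 28.4500 51.7950] k=[0 0 0 0 0 15 33 48]
t=6: x=[0.0000 0.0000 0.0000 0.0000 2.1750 15.4350 32.5650 45.8250] k=[0 0 0 0 5 14 33 41]
t=7: x=[0.0000 0.0000 0.0000 0.7250 5.5800 15.4500 31.4050 39.8400] k=[0 0 0 5 2 17 33 42]
t=8: x=[0.0000 0.0000 0.7250 3.8400 4.6100 17.1450 31.9850 40.6950] k=[0 0 3 8 4 19 35 40]
t=9: x=[0.0000 0.4350 3.2900 6.6950 6.7550 19.1450 33.4050 39.2750] k=[0 0 2 3 6 17 30 41]
t=10: x=[0.0000 0.2900 1.8550 3.2900 7.1600 17.2900 29.7100 39.4050] k=[0 0 0 4 10 20 26 41]
t=11: x=[0.0000 0.0000 0.5800 4.2900 10.5800 19.4200 27.3050 38.8250] k=[0 0 4 8 13 22 30 42]
t=12: x=[0.0000 0.5800 4.0000 8.1450 13.5800 21.8550 30.5800 40.2600] k=[0 2 2 5 10 25 26 42]
t=13: x=[0.2900 1.7100 2.4350 5.2900 11.4500 22.9700 28.1750 39.6800] k=[3 2 0 2 7 21 32 39]
t=14: x=[2.8550 1.8550 0.5800 2.4350 8.3050 20.5650 31.4200 37.9850] k=[6 0 0 0 3 25 35 37]
t=15: x=[5.1300 0.8700 0.0000 0.4350 5.7550 23.2600 33.8400 36.7100] k=[1 0 0 0 7 22 35 40]
t=16: x=[0.8550 0.1450 0.0000 1.0150 8.1600 21.7100 33.8400 39.2750] k=[0 3 0 2 8 17 36 41]
t=17: x=[0.4350 2.1300 0.7250 2.5800 8.4350 18.4500 33.9700 40.2750] k=[2 2 0 4 7 18 38 44]
t=18: x=[2.0000 1.7100 0.8700 3.8550 8.1600 19.3050 35.9700 43.1300] k=[3 0 4 1 13 23 35 38]
t=19: x=[2.5650 1.0150 2.9850 3.1750 12.7100 23.2900 33.6950 37.5650] k=[1 2 4 7 12 19 31 37]
t=20: x=[1.1450 2.1450 4.1450 7.2900 12.2900 19.7250 30.1300 36.1300] k=[0 6 0 11 11 25 35 32]
t=21: x=[0.8700 4.2600 2.4650 9.4050 13.0300 24.4200 33.1150 32.4350] k=[0 6 5 5 16 29 29 35]
t=22: x=[0.8700 4.9850 5.1450 6.5950 16.2900 27.1150 29.8700 34.1300] k=[2 9 7 11 15 27 34 35]
t=23: x=[3.0150 7.6950 7.8700 11.0000 16.1600 26.2750 33.1300 34.8550] k=[2 7 11 13 20 31 33 39]
t=24: x=[2.7250 6.8550 10.7100 13.7250 20.5800 29.6950 33.5800 38.1300] k=[0 10 16 16 19 35 30 35]
t=25: x=[1.4500 9.4200 15.1300 16.4350 20.8850 31.9550 31.4500 34.2750] k=[1 4 17 19 16 30 36 39]

0.0631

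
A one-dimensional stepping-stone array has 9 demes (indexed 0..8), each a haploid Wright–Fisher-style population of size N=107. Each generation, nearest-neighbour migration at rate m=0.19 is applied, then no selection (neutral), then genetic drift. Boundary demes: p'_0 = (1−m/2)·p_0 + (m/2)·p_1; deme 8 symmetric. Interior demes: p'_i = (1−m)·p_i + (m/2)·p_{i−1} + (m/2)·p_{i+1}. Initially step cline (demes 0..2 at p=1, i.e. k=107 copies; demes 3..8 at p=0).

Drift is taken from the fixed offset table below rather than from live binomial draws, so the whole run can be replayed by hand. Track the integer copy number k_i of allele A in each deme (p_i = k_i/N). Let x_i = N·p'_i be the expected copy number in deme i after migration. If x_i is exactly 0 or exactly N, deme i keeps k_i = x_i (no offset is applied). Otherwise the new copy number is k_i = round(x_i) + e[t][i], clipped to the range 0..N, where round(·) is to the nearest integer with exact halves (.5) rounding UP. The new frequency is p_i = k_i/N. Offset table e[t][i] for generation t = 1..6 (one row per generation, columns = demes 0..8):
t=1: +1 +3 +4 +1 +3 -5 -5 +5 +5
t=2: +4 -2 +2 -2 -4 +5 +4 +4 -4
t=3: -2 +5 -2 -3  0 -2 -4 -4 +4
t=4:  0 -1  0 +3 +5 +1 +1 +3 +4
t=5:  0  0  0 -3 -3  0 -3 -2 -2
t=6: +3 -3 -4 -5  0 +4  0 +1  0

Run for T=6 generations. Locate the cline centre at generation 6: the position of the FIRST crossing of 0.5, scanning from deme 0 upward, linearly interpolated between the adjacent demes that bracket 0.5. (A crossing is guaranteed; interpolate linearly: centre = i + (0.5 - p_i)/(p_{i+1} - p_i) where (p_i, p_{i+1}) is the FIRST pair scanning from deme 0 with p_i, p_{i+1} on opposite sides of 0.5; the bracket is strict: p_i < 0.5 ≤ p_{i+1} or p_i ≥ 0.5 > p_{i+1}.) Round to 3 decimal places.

2.402

t=0: k=[107 107 107 0 0 0 0 0 0]
t=1: x=[107.0000 107.0000 96.8350 10.1650 0.0000 0.0000 0.0000 0.0000 0.0000] k=[107 107 101 11 0 0 0 0 0]
t=2: x=[107.0000 106.4300 93.0200 18.5050 1.0450 0.0000 0.0000 0.0000 0.0000] k=[107 104 95 17 0 0 0 0 0]
t=3: x=[106.7150 103.4300 88.4450 22.7950 1.6150 0.0000 0.0000 0.0000 0.0000] k=[105 107 86 20 2 0 0 0 0]
t=4: x=[105.1900 104.8150 81.7250 24.5600 3.5200 0.1900 0.0000 0.0000 0.0000] k=[105 104 82 28 9 1 0 0 0]
t=5: x=[104.9050 102.0050 78.9600 31.3250 10.0450 1.6650 0.0950 0.0000 0.0000] k=[105 102 79 28 7 2 0 0 0]
t=6: x=[104.7150 100.1000 76.3400 30.8500 8.5200 2.2850 0.1900 0.0000 0.0000] k=[107 97 72 26 9 6 0 0 0]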